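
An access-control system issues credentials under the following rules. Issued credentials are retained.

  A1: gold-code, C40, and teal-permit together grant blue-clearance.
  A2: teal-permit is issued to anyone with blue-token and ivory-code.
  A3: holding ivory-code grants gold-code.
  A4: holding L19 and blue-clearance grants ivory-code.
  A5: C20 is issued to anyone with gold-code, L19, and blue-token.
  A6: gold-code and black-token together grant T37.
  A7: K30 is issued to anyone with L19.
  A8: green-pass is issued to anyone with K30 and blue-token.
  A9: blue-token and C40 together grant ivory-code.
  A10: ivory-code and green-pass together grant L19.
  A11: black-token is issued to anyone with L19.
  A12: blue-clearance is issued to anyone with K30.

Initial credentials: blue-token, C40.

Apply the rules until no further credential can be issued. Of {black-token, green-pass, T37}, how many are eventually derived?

0

black-token would need L19 (A11), but L19 is never granted.
green-pass would need K30 and blue-token (A8), but K30 is never granted.
T37 would need gold-code and black-token (A6), but black-token is never granted.
None of the 3 are reached.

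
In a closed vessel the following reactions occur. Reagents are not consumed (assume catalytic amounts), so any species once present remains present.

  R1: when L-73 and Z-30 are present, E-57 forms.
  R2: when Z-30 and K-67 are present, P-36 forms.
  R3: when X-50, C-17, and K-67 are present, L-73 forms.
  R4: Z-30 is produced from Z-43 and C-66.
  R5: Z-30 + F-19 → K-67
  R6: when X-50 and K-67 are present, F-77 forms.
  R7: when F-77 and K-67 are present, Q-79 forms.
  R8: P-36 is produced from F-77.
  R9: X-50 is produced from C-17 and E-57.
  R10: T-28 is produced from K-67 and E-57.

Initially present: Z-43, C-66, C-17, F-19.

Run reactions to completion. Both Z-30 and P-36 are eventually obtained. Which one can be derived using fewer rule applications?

Z-30

Z-30: Z-43 and C-66 present → Z-30 forms (R4). [1 rule application]
P-36: Z-43 and C-66 present → Z-30 forms (R4). Z-30 and F-19 present → K-67 forms (R5). Z-30 and K-67 present → P-36 forms (R2). [3 rule applications]
Z-30 needs fewer.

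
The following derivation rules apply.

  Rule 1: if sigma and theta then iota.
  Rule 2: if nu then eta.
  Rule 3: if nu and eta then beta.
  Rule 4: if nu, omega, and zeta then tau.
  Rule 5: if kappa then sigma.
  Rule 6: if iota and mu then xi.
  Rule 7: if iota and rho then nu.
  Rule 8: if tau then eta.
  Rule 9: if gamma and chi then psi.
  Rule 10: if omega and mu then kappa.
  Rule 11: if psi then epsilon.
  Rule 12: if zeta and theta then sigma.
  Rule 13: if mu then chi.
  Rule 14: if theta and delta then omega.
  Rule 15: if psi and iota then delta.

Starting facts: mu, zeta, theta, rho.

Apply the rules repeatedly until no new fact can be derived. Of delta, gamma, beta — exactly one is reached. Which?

zeta and theta hold, so sigma follows (Rule 12).
sigma and theta hold, so iota follows (Rule 1).
From iota and rho, Rule 7 gives nu.
From nu, Rule 2 gives eta.
From nu and eta, Rule 3 gives beta.
No rule produces gamma, and it is not given. delta would need psi and iota (Rule 15), but psi is never established.

beta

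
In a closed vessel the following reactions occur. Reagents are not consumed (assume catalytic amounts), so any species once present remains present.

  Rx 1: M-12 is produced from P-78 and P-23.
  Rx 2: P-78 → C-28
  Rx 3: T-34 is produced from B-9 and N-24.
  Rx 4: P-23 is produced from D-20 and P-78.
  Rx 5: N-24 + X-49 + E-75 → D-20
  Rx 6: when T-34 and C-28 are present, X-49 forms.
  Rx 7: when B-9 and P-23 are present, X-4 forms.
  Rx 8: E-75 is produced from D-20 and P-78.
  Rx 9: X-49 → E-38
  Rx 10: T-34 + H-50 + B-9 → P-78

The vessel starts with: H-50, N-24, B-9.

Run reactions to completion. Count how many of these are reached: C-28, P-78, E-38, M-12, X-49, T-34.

5

B-9 and N-24 present → T-34 forms (Rx 3).
T-34, H-50, and B-9 present → P-78 forms (Rx 10).
P-78 present → C-28 forms (Rx 2).
T-34 and C-28 present → X-49 forms (Rx 6).
X-49 present → E-38 forms (Rx 9).
C-28: reached.
P-78: reached.
E-38: reached.
M-12 would need P-78 and P-23 (Rx 1), but P-23 never forms.
X-49: reached.
T-34: reached.
Reached: C-28, P-78, E-38, X-49, and T-34 — 5 of the 6.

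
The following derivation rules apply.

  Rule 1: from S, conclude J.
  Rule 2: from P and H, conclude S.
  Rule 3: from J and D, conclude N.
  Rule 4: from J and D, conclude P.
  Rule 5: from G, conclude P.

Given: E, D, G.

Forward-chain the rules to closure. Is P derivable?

Yes

From G, Rule 5 gives P.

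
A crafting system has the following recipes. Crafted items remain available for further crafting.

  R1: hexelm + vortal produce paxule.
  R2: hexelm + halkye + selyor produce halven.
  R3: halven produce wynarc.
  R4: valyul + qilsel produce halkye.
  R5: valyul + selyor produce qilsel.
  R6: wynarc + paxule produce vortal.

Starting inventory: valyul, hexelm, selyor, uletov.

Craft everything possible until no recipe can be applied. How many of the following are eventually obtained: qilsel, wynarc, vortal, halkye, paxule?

Using R5, valyul and selyor make qilsel.
valyul + qilsel → halkye (R4).
hexelm + halkye + selyor → halven (R2).
halven → wynarc (R3).
qilsel: reached.
wynarc: reached.
vortal would need wynarc and paxule (R6), but paxule is never obtained.
halkye: reached.
paxule would need hexelm and vortal (R1), but vortal is never obtained.
Reached: qilsel, wynarc, and halkye — 3 of the 5.

3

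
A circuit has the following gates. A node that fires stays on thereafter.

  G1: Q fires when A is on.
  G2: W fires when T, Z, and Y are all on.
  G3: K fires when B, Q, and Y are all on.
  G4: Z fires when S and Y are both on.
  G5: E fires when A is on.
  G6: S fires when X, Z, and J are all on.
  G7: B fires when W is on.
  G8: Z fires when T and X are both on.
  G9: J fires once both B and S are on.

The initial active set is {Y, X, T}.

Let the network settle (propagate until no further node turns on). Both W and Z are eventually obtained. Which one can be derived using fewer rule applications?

Z

Z: T and X are on, so Z fires (G8). [1 rule application]
W: T and X are on, so Z fires (G8). T, Z, and Y are on, so W fires (G2). [2 rule applications]
Z needs fewer.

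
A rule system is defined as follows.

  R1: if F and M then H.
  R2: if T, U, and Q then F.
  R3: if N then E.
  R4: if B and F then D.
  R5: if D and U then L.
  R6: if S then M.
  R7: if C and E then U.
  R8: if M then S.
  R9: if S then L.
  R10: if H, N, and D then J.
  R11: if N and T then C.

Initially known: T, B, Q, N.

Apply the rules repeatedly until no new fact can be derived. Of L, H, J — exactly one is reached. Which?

N and T hold, so C follows (R11).
From N, R3 gives E.
C and E hold, so U follows (R7).
T, U, and Q hold, so F follows (R2).
From B and F, R4 gives D.
From D and U, R5 gives L.
J would need H, N, and D (R10), but H is never established. H would need F and M (R1), but M is never established.

L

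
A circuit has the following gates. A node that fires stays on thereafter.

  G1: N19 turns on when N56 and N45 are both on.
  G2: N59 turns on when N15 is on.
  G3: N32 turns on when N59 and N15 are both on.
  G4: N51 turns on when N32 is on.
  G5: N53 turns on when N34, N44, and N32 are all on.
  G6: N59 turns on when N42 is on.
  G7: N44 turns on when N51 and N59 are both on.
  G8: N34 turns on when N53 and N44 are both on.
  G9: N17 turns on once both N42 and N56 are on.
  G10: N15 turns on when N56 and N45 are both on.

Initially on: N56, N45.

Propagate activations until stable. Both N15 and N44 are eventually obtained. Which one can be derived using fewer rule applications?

N15: G10: N56 and N45 on → N15 on. [1 rule application]
N44: G10: N56 and N45 on → N15 on. N15 is on, so N59 turns on (G2). G3: N59 and N15 on → N32 on. G4: N32 on → N51 on. G7: N51 and N59 on → N44 on. [5 rule applications]
N15 needs fewer.

N15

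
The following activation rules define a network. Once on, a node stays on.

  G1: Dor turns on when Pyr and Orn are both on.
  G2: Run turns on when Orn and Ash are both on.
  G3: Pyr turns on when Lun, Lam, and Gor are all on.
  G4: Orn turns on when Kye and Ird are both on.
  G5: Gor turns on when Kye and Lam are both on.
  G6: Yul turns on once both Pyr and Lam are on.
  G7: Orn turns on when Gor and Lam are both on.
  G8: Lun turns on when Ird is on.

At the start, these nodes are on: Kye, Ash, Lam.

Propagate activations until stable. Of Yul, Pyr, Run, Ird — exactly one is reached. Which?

G5: Kye and Lam on → Gor on.
G7: Gor and Lam on → Orn on.
Orn and Ash are on, so Run turns on (G2).
Yul would need Pyr and Lam (G6), but Pyr never turns on. No rule produces Ird, and it is not given. Pyr would need Lun, Lam, and Gor (G3), but Lun never turns on.

Run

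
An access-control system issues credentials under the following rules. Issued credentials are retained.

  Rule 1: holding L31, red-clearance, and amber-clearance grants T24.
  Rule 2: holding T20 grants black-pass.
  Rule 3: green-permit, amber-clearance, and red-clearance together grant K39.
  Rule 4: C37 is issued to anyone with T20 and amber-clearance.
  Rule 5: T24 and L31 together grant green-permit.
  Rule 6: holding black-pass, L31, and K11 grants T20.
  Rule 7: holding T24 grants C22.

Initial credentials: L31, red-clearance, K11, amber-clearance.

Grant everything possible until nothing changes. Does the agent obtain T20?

No

T20 would need black-pass, L31, and K11 (Rule 6), but black-pass is never granted.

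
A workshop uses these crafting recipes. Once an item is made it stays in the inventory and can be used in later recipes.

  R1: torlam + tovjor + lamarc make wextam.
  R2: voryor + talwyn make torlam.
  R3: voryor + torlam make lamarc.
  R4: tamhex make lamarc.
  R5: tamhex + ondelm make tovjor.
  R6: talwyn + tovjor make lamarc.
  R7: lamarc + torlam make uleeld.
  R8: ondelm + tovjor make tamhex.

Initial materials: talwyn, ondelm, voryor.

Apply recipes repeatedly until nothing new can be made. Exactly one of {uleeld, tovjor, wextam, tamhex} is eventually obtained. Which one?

Using R2, voryor and talwyn make torlam.
Using R3, voryor and torlam make lamarc.
Using R7, lamarc and torlam make uleeld.
tovjor would need tamhex and ondelm (R5), but tamhex is never obtained. wextam would need torlam, tovjor, and lamarc (R1), but tovjor is never obtained. tamhex would need ondelm and tovjor (R8), but tovjor is never obtained.

uleeld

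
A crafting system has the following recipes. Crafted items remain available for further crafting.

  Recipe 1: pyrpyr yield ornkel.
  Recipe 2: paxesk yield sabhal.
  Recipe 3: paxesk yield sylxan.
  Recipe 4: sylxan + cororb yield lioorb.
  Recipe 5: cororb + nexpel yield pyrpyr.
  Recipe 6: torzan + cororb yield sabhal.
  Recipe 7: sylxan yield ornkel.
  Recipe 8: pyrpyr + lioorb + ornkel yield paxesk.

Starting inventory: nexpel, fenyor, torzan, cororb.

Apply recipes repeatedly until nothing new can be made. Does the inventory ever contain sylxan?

sylxan would need paxesk (Recipe 3), but paxesk is never obtained.

No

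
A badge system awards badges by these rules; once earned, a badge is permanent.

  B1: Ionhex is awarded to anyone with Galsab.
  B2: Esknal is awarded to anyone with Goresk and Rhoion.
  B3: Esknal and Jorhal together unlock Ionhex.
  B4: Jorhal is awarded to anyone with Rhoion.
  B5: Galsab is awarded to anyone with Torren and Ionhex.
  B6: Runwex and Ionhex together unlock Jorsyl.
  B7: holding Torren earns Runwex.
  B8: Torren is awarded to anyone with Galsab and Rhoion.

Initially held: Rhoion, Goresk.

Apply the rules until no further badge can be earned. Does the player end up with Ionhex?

With Rhoion, Jorhal is earned (B4).
With Goresk and Rhoion, Esknal is earned (B2).
With Esknal and Jorhal, Ionhex is earned (B3).

Yes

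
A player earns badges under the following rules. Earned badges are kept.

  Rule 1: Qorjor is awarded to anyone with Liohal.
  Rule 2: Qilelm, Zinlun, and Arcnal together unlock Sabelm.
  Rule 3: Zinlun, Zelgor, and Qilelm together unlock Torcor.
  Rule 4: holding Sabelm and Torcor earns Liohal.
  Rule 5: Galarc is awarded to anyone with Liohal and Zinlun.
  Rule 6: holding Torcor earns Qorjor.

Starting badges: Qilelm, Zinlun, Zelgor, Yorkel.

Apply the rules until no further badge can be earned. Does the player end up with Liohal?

No

Liohal would need Sabelm and Torcor (Rule 4), but Sabelm is never earned.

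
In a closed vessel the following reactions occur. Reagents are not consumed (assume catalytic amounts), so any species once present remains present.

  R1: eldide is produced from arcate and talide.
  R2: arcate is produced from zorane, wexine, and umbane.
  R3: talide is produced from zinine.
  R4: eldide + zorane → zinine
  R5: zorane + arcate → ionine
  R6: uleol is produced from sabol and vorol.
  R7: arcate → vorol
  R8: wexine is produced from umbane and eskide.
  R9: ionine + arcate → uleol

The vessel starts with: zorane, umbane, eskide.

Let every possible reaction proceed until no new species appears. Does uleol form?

umbane and eskide present → wexine forms (R8).
zorane, wexine, and umbane present → arcate forms (R2).
zorane and arcate present → ionine forms (R5).
ionine and arcate present → uleol forms (R9).

Yes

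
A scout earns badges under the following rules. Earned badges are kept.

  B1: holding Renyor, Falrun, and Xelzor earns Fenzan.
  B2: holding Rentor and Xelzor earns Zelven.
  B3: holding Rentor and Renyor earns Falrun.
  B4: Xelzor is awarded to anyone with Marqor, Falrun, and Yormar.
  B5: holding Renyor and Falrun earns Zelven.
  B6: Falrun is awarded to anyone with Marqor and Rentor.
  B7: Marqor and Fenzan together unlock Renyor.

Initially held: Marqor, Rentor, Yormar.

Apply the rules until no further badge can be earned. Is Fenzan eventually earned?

No

Fenzan would need Renyor, Falrun, and Xelzor (B1), but Renyor is never earned.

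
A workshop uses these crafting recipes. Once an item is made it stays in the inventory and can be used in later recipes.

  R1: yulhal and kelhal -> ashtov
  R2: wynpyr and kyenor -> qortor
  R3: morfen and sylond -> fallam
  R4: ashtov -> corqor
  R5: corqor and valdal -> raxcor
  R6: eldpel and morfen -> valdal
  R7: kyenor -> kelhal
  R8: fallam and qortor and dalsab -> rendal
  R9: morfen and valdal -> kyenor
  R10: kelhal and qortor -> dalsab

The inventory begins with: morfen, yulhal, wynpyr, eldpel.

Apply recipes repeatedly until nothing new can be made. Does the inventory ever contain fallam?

fallam would need morfen and sylond (R3), but sylond is never obtained.

No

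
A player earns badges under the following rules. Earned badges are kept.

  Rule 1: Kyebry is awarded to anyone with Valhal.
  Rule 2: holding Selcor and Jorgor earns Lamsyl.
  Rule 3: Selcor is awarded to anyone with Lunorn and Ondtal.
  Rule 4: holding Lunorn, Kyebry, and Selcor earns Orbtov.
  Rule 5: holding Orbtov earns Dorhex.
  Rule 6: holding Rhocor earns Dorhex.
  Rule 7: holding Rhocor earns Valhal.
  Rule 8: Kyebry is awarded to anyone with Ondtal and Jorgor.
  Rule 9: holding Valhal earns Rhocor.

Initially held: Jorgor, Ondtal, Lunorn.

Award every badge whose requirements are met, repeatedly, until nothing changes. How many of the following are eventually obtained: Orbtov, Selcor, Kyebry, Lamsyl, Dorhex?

With Ondtal and Jorgor, Kyebry is earned (Rule 8).
With Lunorn and Ondtal, Selcor is earned (Rule 3).
With Lunorn, Kyebry, and Selcor, Orbtov is earned (Rule 4).
With Selcor and Jorgor, Lamsyl is earned (Rule 2).
With Orbtov, Dorhex is earned (Rule 5).
Orbtov: reached.
Selcor: reached.
Kyebry: reached.
Lamsyl: reached.
Dorhex: reached.
All 5 are reached.

5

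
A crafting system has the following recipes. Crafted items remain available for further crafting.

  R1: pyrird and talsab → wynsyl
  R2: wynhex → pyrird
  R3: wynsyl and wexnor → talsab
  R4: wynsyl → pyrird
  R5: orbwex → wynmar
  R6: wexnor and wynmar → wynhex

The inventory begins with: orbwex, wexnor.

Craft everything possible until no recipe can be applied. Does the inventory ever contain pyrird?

Using R5, orbwex makes wynmar.
wexnor and wynmar → wynhex (R6).
wynhex → pyrird (R2).

Yes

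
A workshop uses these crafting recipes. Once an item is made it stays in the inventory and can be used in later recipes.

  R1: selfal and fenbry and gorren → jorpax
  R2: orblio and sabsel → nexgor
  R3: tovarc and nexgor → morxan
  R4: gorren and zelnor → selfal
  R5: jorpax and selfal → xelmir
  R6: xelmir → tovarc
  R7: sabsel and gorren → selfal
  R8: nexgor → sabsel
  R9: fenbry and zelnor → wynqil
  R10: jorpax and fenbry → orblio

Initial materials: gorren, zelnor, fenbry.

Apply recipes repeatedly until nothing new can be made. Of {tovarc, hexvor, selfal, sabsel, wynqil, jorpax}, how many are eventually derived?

4

gorren and zelnor → selfal (R4).
fenbry and zelnor → wynqil (R9).
Using R1, selfal, fenbry, and gorren make jorpax.
Using R5, jorpax and selfal make xelmir.
Using R6, xelmir makes tovarc.
tovarc: reached.
No rule produces hexvor, and it is not given.
selfal: reached.
sabsel would need nexgor (R8), but nexgor is never obtained.
wynqil: reached.
jorpax: reached.
Reached: tovarc, selfal, wynqil, and jorpax — 4 of the 6.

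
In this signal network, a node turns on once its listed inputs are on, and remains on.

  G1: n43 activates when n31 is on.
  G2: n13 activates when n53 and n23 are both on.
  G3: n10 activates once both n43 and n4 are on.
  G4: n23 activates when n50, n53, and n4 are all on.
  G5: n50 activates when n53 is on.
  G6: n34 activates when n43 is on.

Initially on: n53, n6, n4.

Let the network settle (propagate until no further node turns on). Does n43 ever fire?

n43 would need n31 (G1), but n31 never turns on.

No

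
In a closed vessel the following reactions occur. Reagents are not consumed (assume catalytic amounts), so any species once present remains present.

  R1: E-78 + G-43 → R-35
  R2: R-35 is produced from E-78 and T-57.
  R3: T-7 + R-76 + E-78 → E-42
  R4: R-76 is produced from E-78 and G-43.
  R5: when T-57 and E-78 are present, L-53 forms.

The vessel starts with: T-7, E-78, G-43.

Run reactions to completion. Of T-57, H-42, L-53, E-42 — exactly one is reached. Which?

E-78 and G-43 present → R-76 forms (R4).
T-7, R-76, and E-78 present → E-42 forms (R3).
No rule produces T-57, and it is not given. L-53 would need T-57 and E-78 (R5), but T-57 never forms. No rule produces H-42, and it is not given.

E-42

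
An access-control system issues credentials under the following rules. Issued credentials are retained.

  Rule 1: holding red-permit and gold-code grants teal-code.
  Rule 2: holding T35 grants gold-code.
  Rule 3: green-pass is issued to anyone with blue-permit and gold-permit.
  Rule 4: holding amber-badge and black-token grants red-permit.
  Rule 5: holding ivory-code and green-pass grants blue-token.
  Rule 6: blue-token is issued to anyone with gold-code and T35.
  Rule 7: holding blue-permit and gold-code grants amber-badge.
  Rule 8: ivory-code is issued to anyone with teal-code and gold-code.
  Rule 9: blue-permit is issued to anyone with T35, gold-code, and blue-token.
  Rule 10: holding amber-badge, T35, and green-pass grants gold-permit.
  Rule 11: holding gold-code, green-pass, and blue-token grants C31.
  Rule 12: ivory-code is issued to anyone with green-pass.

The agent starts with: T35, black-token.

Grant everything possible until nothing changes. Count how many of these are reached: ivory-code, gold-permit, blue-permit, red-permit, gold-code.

Holding T35 grants gold-code (Rule 2).
Holding gold-code and T35 grants blue-token (Rule 6).
Holding T35, gold-code, and blue-token grants blue-permit (Rule 9).
Holding blue-permit and gold-code grants amber-badge (Rule 7).
Holding amber-badge and black-token grants red-permit (Rule 4).
Holding red-permit and gold-code grants teal-code (Rule 1).
Holding teal-code and gold-code grants ivory-code (Rule 8).
ivory-code: reached.
gold-permit would need amber-badge, T35, and green-pass (Rule 10), but green-pass is never granted.
blue-permit: reached.
red-permit: reached.
gold-code: reached.
Reached: ivory-code, blue-permit, red-permit, and gold-code — 4 of the 5.

4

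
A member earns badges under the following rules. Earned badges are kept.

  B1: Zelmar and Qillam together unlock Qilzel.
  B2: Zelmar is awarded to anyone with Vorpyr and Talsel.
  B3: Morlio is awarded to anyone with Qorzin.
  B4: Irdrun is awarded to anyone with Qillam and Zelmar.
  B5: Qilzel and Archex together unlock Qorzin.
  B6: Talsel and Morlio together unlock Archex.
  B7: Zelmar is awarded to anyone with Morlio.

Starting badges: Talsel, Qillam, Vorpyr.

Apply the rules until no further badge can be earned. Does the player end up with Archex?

Archex would need Talsel and Morlio (B6), but Morlio is never earned.

No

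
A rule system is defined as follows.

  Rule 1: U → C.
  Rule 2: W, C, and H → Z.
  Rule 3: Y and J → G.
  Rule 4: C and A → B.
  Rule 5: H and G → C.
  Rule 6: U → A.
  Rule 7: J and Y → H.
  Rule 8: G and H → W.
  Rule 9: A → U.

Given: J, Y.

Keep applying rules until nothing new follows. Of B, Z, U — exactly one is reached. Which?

J and Y hold, so H follows (Rule 7).
Y and J hold, so G follows (Rule 3).
H and G hold, so C follows (Rule 5).
From G and H, Rule 8 gives W.
From W, C, and H, Rule 2 gives Z.
U would need A (Rule 9), but A is never established. B would need C and A (Rule 4), but A is never established.

Z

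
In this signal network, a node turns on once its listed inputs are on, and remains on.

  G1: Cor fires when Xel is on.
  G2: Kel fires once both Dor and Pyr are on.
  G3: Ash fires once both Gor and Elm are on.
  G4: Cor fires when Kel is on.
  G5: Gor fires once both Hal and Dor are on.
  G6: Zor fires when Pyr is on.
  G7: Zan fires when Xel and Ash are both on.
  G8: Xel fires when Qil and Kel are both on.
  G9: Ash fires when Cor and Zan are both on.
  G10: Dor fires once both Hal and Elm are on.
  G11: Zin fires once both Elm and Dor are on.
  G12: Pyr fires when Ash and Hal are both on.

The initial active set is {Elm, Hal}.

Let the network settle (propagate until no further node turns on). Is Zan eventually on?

Zan would need Xel and Ash (G7), but Xel never turns on.

No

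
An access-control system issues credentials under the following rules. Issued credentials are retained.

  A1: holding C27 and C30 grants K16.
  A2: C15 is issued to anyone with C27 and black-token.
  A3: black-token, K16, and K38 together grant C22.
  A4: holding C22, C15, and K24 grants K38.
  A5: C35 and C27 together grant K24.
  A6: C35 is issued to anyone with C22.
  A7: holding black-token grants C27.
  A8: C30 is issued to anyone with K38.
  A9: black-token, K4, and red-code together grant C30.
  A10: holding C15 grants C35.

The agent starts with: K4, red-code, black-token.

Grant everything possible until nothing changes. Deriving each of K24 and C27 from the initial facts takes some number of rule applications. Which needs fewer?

C27: Holding black-token grants C27 (A7). [1 rule application]
K24: Holding black-token grants C27 (A7). Holding C27 and black-token grants C15 (A2). Holding C15 grants C35 (A10). Holding C35 and C27 grants K24 (A5). [4 rule applications]
C27 needs fewer.

C27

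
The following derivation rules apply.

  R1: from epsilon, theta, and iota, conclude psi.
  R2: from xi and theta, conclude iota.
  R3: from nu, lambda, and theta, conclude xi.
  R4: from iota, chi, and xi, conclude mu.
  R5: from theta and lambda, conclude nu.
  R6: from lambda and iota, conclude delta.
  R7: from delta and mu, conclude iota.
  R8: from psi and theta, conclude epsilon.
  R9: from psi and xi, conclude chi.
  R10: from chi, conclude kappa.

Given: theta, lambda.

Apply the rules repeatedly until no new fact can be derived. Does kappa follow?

No

kappa would need chi (R10), but chi is never established.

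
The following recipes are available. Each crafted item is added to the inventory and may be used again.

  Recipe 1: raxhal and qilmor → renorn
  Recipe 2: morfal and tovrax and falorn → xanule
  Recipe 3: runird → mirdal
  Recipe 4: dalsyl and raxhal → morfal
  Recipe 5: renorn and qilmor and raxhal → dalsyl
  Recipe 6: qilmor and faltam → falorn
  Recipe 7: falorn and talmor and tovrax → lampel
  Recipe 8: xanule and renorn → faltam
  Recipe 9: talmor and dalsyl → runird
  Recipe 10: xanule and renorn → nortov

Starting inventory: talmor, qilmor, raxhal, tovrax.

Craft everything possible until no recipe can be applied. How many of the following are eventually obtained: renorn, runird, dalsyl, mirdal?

raxhal and qilmor → renorn (Recipe 1).
Using Recipe 5, renorn, qilmor, and raxhal make dalsyl.
Using Recipe 9, talmor and dalsyl make runird.
runird → mirdal (Recipe 3).
renorn: reached.
runird: reached.
dalsyl: reached.
mirdal: reached.
All 4 are reached.

4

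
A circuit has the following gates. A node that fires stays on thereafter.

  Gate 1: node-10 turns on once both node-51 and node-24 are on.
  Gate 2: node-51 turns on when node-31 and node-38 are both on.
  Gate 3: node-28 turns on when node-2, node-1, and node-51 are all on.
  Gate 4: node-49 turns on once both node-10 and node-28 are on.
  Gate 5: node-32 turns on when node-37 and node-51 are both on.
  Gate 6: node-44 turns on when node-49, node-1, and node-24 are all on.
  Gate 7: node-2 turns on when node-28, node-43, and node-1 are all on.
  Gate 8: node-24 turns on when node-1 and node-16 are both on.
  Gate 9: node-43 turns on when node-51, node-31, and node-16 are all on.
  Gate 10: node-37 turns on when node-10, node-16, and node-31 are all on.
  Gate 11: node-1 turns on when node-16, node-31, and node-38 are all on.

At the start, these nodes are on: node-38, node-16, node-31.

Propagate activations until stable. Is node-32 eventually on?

Gate 11: node-16, node-31, and node-38 on → node-1 on.
node-31 and node-38 are on, so node-51 turns on (Gate 2).
node-1 and node-16 are on, so node-24 turns on (Gate 8).
Gate 1: node-51 and node-24 on → node-10 on.
Gate 10: node-10, node-16, and node-31 on → node-37 on.
node-37 and node-51 are on, so node-32 turns on (Gate 5).

Yes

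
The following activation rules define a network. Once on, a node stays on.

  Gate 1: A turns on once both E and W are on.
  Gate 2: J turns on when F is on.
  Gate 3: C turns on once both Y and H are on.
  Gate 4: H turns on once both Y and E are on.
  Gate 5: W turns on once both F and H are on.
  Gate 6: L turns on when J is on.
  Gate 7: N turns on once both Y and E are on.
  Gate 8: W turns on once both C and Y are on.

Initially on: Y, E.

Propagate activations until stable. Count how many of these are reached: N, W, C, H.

Y and E are on, so H turns on (Gate 4).
Y and E are on, so N turns on (Gate 7).
Y and H are on, so C turns on (Gate 3).
Gate 8: C and Y on → W on.
N: reached.
W: reached.
C: reached.
H: reached.
All 4 are reached.

4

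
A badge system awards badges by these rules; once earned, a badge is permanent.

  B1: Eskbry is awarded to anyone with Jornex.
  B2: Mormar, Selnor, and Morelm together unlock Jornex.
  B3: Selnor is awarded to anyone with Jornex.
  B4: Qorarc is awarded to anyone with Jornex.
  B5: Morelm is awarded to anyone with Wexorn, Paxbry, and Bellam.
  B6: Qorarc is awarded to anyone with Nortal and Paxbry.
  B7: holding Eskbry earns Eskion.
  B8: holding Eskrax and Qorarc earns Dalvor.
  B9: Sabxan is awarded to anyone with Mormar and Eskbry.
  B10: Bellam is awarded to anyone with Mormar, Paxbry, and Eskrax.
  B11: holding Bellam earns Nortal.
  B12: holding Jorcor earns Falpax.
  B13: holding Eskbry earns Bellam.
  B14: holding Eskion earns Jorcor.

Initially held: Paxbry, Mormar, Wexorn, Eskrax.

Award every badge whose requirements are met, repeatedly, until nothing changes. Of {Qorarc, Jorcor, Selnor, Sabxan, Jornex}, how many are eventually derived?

With Mormar, Paxbry, and Eskrax, Bellam is earned (B10).
With Bellam, Nortal is earned (B11).
With Nortal and Paxbry, Qorarc is earned (B6).
Qorarc: reached.
Jorcor would need Eskion (B14), but Eskion is never earned.
Selnor would need Jornex (B3), but Jornex is never earned.
Sabxan would need Mormar and Eskbry (B9), but Eskbry is never earned.
Jornex would need Mormar, Selnor, and Morelm (B2), but Selnor is never earned.
Reached: Qorarc — 1 of the 5.

1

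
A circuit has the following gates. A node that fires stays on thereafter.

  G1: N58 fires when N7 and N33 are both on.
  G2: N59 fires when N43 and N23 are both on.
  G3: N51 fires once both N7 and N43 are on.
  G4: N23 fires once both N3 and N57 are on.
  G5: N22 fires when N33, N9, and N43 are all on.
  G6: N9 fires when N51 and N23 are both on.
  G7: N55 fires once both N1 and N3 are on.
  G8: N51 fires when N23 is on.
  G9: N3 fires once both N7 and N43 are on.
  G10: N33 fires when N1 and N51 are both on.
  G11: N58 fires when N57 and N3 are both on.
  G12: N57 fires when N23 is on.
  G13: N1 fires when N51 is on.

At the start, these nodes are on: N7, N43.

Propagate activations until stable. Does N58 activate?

G3: N7 and N43 on → N51 on.
G13: N51 on → N1 on.
G10: N1 and N51 on → N33 on.
G1: N7 and N33 on → N58 on.

Yes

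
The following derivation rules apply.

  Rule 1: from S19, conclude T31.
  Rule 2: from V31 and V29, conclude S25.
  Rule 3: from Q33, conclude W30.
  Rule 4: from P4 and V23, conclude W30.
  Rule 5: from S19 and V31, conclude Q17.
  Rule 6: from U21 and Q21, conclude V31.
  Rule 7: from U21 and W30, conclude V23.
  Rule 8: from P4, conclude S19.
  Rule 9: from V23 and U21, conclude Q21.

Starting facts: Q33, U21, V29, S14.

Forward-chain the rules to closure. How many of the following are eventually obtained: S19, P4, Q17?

0

S19 would need P4 (Rule 8), but P4 is never established.
No rule produces P4, and it is not given.
Q17 would need S19 and V31 (Rule 5), but S19 is never established.
None of the 3 are reached.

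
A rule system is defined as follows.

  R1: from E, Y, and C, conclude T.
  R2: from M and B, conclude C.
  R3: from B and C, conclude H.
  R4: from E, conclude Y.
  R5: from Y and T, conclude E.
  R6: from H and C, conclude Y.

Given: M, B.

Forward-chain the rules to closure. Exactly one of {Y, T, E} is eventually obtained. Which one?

M and B hold, so C follows (R2).
B and C hold, so H follows (R3).
From H and C, R6 gives Y.
E would need Y and T (R5), but T is never established. T would need E, Y, and C (R1), but E is never established.

Y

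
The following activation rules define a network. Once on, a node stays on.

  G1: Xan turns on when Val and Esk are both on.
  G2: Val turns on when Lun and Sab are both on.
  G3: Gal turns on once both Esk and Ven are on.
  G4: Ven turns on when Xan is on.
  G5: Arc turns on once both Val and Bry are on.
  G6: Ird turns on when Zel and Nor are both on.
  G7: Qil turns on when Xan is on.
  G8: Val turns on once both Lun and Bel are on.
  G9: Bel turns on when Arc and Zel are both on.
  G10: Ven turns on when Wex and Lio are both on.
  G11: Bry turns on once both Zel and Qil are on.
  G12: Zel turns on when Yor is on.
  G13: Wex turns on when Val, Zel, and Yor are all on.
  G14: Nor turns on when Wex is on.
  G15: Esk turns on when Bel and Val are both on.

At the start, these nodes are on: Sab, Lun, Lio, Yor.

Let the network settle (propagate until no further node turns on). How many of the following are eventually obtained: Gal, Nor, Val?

Yor is on, so Zel turns on (G12).
Lun and Sab are on, so Val turns on (G2).
G13: Val, Zel, and Yor on → Wex on.
Wex is on, so Nor turns on (G14).
Gal would need Esk and Ven (G3), but Esk never turns on.
Nor: reached.
Val: reached.
Reached: Nor and Val — 2 of the 3.

2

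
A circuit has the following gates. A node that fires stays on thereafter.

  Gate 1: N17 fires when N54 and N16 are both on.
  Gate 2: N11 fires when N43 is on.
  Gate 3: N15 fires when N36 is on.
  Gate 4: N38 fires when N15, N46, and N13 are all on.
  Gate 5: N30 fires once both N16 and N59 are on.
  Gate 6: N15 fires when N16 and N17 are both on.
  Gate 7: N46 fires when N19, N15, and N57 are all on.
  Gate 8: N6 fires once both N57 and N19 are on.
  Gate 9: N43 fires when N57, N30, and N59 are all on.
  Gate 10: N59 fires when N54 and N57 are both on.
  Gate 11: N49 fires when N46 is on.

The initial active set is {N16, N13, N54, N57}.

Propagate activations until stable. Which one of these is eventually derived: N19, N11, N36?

N11

N54 and N57 are on, so N59 fires (Gate 10).
Gate 5: N16 and N59 on → N30 on.
Gate 9: N57, N30, and N59 on → N43 on.
Gate 2: N43 on → N11 on.
No rule produces N19, and it is not given. No rule produces N36, and it is not given.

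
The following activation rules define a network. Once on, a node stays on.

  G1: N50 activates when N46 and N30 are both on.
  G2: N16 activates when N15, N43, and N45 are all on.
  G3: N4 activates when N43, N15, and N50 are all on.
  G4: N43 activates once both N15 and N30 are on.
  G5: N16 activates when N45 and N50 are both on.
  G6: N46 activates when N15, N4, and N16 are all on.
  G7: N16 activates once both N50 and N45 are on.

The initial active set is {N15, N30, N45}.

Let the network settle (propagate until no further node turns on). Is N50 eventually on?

N50 would need N46 and N30 (G1), but N46 never turns on.

No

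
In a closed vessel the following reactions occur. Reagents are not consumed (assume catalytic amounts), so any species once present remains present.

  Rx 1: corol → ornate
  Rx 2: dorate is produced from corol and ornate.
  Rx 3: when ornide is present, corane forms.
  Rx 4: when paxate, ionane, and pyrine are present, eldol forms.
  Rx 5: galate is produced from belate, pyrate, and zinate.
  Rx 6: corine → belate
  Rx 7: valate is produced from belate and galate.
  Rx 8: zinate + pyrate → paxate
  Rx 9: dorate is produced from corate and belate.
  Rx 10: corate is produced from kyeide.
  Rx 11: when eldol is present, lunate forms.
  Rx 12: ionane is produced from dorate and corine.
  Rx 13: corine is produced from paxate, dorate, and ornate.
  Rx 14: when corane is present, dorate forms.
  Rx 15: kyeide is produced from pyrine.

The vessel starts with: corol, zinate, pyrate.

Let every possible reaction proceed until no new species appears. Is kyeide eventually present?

kyeide would need pyrine (Rx 15), but pyrine never forms.

No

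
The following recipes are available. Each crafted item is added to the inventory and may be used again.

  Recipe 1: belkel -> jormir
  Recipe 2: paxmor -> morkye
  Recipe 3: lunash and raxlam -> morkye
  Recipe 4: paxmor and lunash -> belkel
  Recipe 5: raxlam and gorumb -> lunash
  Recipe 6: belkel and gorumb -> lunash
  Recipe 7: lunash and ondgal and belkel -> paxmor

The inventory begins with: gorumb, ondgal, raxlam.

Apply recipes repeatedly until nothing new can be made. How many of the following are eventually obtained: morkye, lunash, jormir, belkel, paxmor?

Using Recipe 5, raxlam and gorumb make lunash.
Using Recipe 3, lunash and raxlam make morkye.
morkye: reached.
lunash: reached.
jormir would need belkel (Recipe 1), but belkel is never obtained.
belkel would need paxmor and lunash (Recipe 4), but paxmor is never obtained.
paxmor would need lunash, ondgal, and belkel (Recipe 7), but belkel is never obtained.
Reached: morkye and lunash — 2 of the 5.

2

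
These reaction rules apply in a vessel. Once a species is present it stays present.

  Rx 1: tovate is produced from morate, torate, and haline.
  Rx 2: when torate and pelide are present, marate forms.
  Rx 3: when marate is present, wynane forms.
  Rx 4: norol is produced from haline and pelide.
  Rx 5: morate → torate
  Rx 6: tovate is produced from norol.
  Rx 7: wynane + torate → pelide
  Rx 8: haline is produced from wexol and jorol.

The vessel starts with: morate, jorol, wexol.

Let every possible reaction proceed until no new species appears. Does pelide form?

pelide would need wynane and torate (Rx 7), but wynane never forms.

No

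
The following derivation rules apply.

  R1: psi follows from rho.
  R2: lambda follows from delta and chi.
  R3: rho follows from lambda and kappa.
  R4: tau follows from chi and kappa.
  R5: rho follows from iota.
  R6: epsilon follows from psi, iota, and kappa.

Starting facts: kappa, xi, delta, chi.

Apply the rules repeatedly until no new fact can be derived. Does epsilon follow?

epsilon would need psi, iota, and kappa (R6), but iota is never established.

No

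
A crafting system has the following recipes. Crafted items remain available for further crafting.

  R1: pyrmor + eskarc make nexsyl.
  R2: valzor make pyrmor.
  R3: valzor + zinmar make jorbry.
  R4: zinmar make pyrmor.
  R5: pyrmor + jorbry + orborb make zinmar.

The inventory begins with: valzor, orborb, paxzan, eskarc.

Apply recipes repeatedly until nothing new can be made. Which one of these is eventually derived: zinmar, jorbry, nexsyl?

nexsyl

Using R2, valzor makes pyrmor.
Using R1, pyrmor and eskarc make nexsyl.
zinmar would need pyrmor, jorbry, and orborb (R5), but jorbry is never obtained. jorbry would need valzor and zinmar (R3), but zinmar is never obtained.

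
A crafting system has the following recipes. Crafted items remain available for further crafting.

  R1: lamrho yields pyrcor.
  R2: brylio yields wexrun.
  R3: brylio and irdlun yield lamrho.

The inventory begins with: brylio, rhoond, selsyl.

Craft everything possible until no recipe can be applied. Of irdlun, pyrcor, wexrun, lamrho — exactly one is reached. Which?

brylio → wexrun (R2).
No rule produces irdlun, and it is not given. lamrho would need brylio and irdlun (R3), but irdlun is never obtained. pyrcor would need lamrho (R1), but lamrho is never obtained.

wexrun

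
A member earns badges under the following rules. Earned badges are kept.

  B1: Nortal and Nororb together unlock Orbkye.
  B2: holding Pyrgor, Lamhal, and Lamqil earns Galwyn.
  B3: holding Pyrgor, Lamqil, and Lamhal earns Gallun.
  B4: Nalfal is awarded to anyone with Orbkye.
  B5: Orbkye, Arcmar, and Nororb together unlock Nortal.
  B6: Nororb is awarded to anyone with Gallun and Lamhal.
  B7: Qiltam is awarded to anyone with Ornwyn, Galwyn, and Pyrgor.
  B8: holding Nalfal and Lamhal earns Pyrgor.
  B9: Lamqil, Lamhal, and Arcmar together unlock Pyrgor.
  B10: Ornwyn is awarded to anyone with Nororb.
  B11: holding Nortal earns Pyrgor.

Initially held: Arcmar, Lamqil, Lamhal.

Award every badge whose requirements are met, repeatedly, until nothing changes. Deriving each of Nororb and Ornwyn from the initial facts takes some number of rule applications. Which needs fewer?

Nororb

Nororb: With Lamqil, Lamhal, and Arcmar, Pyrgor is earned (B9). With Pyrgor, Lamqil, and Lamhal, Gallun is earned (B3). With Gallun and Lamhal, Nororb is earned (B6). [3 rule applications]
Ornwyn: With Lamqil, Lamhal, and Arcmar, Pyrgor is earned (B9). With Pyrgor, Lamqil, and Lamhal, Gallun is earned (B3). With Gallun and Lamhal, Nororb is earned (B6). With Nororb, Ornwyn is earned (B10). [4 rule applications]
Nororb needs fewer.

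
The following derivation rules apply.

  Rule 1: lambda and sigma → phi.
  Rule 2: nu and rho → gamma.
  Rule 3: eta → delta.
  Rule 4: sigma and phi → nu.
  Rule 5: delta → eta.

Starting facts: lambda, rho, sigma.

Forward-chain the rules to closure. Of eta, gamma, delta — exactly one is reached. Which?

gamma

From lambda and sigma, Rule 1 gives phi.
sigma and phi hold, so nu follows (Rule 4).
From nu and rho, Rule 2 gives gamma.
eta would need delta (Rule 5), but delta is never established. delta would need eta (Rule 3), but eta is never established.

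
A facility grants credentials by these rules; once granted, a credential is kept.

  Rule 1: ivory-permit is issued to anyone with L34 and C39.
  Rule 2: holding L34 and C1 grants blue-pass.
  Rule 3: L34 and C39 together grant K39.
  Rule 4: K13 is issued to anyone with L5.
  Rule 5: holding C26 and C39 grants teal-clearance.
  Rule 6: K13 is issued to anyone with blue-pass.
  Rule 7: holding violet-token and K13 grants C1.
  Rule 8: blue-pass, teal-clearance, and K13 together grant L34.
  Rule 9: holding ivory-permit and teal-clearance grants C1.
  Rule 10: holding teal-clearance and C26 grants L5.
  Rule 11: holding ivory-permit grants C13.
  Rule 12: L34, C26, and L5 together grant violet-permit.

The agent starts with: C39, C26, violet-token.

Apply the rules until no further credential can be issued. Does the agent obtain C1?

Holding C26 and C39 grants teal-clearance (Rule 5).
Holding teal-clearance and C26 grants L5 (Rule 10).
Holding L5 grants K13 (Rule 4).
Holding violet-token and K13 grants C1 (Rule 7).

Yes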